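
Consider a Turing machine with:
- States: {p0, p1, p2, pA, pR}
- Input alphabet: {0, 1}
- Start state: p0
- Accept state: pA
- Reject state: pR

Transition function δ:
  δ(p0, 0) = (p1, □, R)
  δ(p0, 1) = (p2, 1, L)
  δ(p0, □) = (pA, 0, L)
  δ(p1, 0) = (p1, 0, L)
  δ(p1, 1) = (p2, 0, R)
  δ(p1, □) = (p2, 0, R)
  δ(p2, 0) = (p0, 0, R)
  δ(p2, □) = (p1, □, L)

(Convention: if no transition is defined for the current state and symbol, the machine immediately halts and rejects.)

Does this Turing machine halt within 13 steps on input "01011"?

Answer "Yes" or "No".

Execution trace:
Initial: [p0]01011
Step 1: δ(p0, 0) = (p1, □, R) → □[p1]1011
Step 2: δ(p1, 1) = (p2, 0, R) → □0[p2]011
Step 3: δ(p2, 0) = (p0, 0, R) → □00[p0]11
Step 4: δ(p0, 1) = (p2, 1, L) → □0[p2]011
Step 5: δ(p2, 0) = (p0, 0, R) → □00[p0]11
Step 6: δ(p0, 1) = (p2, 1, L) → □0[p2]011
Step 7: δ(p2, 0) = (p0, 0, R) → □00[p0]11
Step 8: δ(p0, 1) = (p2, 1, L) → □0[p2]011
Step 9: δ(p2, 0) = (p0, 0, R) → □00[p0]11
Step 10: δ(p0, 1) = (p2, 1, L) → □0[p2]011
Step 11: δ(p2, 0) = (p0, 0, R) → □00[p0]11
Step 12: δ(p0, 1) = (p2, 1, L) → □0[p2]011
Step 13: δ(p2, 0) = (p0, 0, R) → □00[p0]11

The machine has not reached a halting state after 13 steps.
The machine did not halt within the 13-step bound.

Answer: No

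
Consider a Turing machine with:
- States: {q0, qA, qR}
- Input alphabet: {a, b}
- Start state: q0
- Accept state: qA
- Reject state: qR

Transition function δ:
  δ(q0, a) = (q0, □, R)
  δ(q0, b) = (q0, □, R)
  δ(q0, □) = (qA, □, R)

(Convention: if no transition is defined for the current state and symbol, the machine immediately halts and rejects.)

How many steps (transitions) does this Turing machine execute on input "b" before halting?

Execution trace:
Initial: [q0]b
Step 1: δ(q0, b) = (q0, □, R) → □[q0]□
Step 2: δ(q0, □) = (qA, □, R) → □□[qA]□

The machine reaches the accept state qA and halts.

The machine executed 2 steps before halting.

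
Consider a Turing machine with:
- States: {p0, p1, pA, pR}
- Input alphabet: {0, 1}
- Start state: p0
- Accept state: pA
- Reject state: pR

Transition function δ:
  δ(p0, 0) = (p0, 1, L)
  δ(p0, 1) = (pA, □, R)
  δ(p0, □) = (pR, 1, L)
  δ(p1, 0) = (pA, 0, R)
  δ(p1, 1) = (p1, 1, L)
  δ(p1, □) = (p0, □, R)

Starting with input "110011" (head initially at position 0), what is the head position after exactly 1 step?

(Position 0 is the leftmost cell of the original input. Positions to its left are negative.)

Execution trace (head position shown):
Step 0: [p0]110011  (head at position 0)
Step 1: move right → □[pA]10011  (head at position 1)

After 1 step, the head is at position 1.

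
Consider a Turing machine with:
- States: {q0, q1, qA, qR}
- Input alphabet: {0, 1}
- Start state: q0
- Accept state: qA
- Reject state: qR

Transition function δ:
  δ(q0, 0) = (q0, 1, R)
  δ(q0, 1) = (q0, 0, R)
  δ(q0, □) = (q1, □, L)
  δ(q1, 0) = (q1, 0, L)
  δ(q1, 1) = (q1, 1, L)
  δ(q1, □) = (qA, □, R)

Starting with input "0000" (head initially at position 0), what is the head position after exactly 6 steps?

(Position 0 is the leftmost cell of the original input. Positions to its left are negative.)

Execution trace (head position shown):
Step 0: [q0]0000  (head at position 0)
Step 1: move right → 1[q0]000  (head at position 1)
Step 2: move right → 11[q0]00  (head at position 2)
Step 3: move right → 111[q0]0  (head at position 3)
Step 4: move right → 1111[q0]□  (head at position 4)
Step 5: move left → 111[q1]1□  (head at position 3)
Step 6: move left → 11[q1]11□  (head at position 2)

After 6 steps, the head is at position 2.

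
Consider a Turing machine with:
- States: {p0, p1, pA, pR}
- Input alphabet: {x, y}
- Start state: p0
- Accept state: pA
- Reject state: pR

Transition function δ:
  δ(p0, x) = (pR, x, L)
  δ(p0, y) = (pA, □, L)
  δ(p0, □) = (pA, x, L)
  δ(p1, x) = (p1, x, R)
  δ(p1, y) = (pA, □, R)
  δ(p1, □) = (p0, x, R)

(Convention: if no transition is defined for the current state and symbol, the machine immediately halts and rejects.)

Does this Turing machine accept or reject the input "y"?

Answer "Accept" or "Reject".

Execution trace:
Initial: [p0]y
Step 1: δ(p0, y) = (pA, □, L) → [pA]□□

The machine reaches the accept state pA and halts.

Answer: Accept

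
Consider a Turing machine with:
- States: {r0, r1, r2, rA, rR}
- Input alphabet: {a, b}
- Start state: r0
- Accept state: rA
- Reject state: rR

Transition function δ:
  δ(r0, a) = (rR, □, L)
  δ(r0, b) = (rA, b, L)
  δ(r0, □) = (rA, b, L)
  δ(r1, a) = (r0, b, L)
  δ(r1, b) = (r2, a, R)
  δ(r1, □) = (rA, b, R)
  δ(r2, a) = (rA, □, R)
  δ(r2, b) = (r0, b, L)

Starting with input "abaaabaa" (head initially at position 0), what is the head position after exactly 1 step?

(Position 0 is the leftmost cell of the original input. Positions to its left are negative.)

Execution trace (head position shown):
Step 0: [r0]abaaabaa  (head at position 0)
Step 1: move left → [rR]□□baaabaa  (head at position -1)

After 1 step, the head is at position -1.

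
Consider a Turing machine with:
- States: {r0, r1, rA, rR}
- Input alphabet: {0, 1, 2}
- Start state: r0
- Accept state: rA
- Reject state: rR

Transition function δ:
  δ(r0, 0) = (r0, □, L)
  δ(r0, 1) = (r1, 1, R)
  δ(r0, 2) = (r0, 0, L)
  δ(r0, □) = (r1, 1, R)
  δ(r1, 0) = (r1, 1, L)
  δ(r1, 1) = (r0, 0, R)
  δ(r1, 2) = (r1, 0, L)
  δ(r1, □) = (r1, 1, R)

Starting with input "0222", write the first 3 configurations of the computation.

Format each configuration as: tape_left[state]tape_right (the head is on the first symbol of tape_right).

Transitions applied:
Step 1: δ(r0, 0) = (r0, □, L)
Step 2: δ(r0, □) = (r1, 1, R)

The first 3 configurations are:
[r0]0222 ⊢ [r0]□□222 ⊢ 1[r1]□222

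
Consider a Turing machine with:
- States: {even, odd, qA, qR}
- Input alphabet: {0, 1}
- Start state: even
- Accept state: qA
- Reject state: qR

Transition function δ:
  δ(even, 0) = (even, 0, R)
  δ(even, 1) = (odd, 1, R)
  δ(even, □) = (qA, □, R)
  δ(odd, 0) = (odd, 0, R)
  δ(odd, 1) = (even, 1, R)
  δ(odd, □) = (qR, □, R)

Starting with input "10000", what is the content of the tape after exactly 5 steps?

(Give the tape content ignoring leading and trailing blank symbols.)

Execution trace:
Initial: [even]10000
Step 1: δ(even, 1) = (odd, 1, R) → 1[odd]0000
Step 2: δ(odd, 0) = (odd, 0, R) → 10[odd]000
Step 3: δ(odd, 0) = (odd, 0, R) → 100[odd]00
Step 4: δ(odd, 0) = (odd, 0, R) → 1000[odd]0
Step 5: δ(odd, 0) = (odd, 0, R) → 10000[odd]□

After 5 steps, the tape (ignoring leading/trailing blanks) is: 10000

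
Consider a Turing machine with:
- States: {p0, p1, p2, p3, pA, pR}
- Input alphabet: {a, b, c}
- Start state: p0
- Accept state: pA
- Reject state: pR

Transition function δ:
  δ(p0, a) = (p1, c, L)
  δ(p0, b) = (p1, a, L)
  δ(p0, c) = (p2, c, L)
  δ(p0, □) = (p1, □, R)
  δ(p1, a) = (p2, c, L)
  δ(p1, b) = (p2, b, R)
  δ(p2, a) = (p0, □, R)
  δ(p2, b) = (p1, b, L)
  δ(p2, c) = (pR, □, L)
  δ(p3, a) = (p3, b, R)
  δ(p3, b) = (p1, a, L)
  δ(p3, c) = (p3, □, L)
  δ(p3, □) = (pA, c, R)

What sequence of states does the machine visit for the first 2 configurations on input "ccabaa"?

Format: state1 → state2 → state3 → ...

Execution trace:
Initial: [p0]ccabaa
Step 1: δ(p0, c) = (p2, c, L) → [p2]□ccabaa

No transition is defined for δ(p2, □). By convention the machine halts and rejects.

State sequence: p0 → p2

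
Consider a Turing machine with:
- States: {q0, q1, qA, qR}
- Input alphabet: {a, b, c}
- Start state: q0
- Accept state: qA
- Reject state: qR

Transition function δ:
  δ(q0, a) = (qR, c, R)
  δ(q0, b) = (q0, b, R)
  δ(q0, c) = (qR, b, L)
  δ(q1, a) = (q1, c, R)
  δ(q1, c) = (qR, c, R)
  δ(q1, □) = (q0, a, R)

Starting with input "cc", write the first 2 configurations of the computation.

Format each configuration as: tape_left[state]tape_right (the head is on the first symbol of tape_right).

Transitions applied:
Step 1: δ(q0, c) = (qR, b, L)

The first 2 configurations are:
[q0]cc ⊢ [qR]□bc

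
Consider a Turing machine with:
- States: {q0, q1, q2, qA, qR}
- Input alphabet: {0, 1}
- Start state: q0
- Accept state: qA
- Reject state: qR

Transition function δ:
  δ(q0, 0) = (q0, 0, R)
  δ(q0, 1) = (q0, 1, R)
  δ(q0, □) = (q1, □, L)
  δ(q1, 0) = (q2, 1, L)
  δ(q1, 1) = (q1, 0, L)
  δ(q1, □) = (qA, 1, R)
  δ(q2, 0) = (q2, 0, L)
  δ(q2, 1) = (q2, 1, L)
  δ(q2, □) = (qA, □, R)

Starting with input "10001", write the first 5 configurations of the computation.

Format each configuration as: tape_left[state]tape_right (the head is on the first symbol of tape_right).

Transitions applied:
Step 1: δ(q0, 1) = (q0, 1, R)
Step 2: δ(q0, 0) = (q0, 0, R)
Step 3: δ(q0, 0) = (q0, 0, R)
Step 4: δ(q0, 0) = (q0, 0, R)

The first 5 configurations are:
[q0]10001 ⊢ 1[q0]0001 ⊢ 10[q0]001 ⊢ 100[q0]01 ⊢ 1000[q0]1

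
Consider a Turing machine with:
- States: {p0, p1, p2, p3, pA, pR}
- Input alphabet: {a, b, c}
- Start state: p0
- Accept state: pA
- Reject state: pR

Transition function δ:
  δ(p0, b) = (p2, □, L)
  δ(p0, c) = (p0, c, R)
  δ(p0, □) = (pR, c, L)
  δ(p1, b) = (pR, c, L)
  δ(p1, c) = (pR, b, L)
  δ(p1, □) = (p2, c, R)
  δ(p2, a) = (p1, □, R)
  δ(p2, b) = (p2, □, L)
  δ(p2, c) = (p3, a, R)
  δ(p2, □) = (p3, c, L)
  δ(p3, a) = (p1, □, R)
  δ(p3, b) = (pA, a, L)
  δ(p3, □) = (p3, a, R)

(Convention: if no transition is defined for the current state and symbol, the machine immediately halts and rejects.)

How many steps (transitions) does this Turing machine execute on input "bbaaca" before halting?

Execution trace:
Initial: [p0]bbaaca
Step 1: δ(p0, b) = (p2, □, L) → [p2]□□baaca
Step 2: δ(p2, □) = (p3, c, L) → [p3]□c□baaca
Step 3: δ(p3, □) = (p3, a, R) → a[p3]c□baaca

No transition is defined for δ(p3, c). By convention the machine halts and rejects.

The machine executed 3 steps before halting.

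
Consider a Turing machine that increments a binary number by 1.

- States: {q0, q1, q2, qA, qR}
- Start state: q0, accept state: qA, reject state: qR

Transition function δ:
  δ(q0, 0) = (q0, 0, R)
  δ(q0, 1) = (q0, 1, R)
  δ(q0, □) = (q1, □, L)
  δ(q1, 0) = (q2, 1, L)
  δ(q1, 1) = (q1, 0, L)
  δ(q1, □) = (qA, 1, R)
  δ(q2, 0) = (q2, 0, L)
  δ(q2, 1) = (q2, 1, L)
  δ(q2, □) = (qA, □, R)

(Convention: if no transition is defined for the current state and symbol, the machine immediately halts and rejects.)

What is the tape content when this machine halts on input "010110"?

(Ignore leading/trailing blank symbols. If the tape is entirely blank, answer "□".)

Execution trace:
Initial: [q0]010110
Step 1: δ(q0, 0) = (q0, 0, R) → 0[q0]10110
Step 2: δ(q0, 1) = (q0, 1, R) → 01[q0]0110
Step 3: δ(q0, 0) = (q0, 0, R) → 010[q0]110
Step 4: δ(q0, 1) = (q0, 1, R) → 0101[q0]10
Step 5: δ(q0, 1) = (q0, 1, R) → 01011[q0]0
Step 6: δ(q0, 0) = (q0, 0, R) → 010110[q0]□
Step 7: δ(q0, □) = (q1, □, L) → 01011[q1]0□
Step 8: δ(q1, 0) = (q2, 1, L) → 0101[q2]11□
Step 9: δ(q2, 1) = (q2, 1, L) → 010[q2]111□
Step 10: δ(q2, 1) = (q2, 1, L) → 01[q2]0111□
Step 11: δ(q2, 0) = (q2, 0, L) → 0[q2]10111□
Step 12: δ(q2, 1) = (q2, 1, L) → [q2]010111□
Step 13: δ(q2, 0) = (q2, 0, L) → [q2]□010111□
Step 14: δ(q2, □) = (qA, □, R) → □[qA]010111□

The machine reaches the accept state qA and halts.

Final tape (ignoring leading/trailing blanks): 010111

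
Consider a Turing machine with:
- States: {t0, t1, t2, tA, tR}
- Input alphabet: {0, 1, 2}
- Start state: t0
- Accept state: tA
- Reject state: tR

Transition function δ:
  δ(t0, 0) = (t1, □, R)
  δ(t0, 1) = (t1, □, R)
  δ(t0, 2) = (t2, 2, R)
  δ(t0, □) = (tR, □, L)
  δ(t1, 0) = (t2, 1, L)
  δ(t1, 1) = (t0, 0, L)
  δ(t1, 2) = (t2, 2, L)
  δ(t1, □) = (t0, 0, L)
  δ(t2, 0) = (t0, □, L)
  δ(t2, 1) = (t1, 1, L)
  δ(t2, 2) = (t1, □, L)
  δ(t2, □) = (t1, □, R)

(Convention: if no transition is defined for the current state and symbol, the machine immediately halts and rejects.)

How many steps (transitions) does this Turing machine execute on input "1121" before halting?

Execution trace:
Initial: [t0]1121
Step 1: δ(t0, 1) = (t1, □, R) → □[t1]121
Step 2: δ(t1, 1) = (t0, 0, L) → [t0]□021
Step 3: δ(t0, □) = (tR, □, L) → [tR]□□021

The machine reaches the reject state tR and halts.

The machine executed 3 steps before halting.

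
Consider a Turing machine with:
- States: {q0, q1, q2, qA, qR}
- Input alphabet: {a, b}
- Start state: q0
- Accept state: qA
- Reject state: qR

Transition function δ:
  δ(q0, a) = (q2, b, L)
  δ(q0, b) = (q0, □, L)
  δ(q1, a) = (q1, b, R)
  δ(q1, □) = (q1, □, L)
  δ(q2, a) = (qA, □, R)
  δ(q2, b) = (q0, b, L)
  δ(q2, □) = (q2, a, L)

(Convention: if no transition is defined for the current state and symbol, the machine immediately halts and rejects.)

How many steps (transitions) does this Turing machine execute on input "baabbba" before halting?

Execution trace:
Initial: [q0]baabbba
Step 1: δ(q0, b) = (q0, □, L) → [q0]□□aabbba

No transition is defined for δ(q0, □). By convention the machine halts and rejects.

The machine executed 1 step before halting.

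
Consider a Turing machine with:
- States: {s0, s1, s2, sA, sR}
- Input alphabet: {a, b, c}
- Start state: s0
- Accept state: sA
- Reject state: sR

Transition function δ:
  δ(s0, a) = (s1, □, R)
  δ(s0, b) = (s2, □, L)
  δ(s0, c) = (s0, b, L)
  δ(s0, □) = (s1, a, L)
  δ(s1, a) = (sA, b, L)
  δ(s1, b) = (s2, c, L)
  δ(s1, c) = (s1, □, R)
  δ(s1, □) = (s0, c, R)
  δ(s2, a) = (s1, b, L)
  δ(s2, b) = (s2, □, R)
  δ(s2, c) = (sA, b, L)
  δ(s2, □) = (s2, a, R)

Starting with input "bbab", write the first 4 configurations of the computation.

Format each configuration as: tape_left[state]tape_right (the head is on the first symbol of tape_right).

Transitions applied:
Step 1: δ(s0, b) = (s2, □, L)
Step 2: δ(s2, □) = (s2, a, R)
Step 3: δ(s2, □) = (s2, a, R)

The first 4 configurations are:
[s0]bbab ⊢ [s2]□□bab ⊢ a[s2]□bab ⊢ aa[s2]bab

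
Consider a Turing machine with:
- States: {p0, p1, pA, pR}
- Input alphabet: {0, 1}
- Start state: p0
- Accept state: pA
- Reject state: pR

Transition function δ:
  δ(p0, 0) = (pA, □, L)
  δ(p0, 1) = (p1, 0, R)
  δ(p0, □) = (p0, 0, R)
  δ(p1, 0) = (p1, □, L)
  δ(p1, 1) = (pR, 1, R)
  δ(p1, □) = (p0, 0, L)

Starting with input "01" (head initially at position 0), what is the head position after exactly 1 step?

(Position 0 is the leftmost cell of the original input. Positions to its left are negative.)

Execution trace (head position shown):
Step 0: [p0]01  (head at position 0)
Step 1: move left → [pA]□□1  (head at position -1)

After 1 step, the head is at position -1.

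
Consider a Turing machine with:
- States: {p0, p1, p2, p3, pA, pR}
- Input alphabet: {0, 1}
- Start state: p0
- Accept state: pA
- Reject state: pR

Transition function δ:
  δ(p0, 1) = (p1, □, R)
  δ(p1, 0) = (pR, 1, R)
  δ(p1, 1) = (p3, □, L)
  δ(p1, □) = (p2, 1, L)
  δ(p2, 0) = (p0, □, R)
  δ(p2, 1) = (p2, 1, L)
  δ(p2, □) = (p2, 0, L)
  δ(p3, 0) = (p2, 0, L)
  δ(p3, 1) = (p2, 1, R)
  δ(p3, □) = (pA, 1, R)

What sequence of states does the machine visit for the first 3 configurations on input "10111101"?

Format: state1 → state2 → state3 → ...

Execution trace:
Initial: [p0]10111101
Step 1: δ(p0, 1) = (p1, □, R) → □[p1]0111101
Step 2: δ(p1, 0) = (pR, 1, R) → □1[pR]111101

The machine reaches the reject state pR and halts.

State sequence: p0 → p1 → pR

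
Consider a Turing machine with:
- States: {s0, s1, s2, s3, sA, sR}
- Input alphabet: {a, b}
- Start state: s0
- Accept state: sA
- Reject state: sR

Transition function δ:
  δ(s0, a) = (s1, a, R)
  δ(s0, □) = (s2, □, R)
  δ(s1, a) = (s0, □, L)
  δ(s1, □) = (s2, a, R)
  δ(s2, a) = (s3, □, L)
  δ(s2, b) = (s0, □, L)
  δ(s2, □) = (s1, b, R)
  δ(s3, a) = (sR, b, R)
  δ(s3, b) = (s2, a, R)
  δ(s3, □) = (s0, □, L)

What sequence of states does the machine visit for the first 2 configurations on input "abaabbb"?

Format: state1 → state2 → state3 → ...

Execution trace:
Initial: [s0]abaabbb
Step 1: δ(s0, a) = (s1, a, R) → a[s1]baabbb

No transition is defined for δ(s1, b). By convention the machine halts and rejects.

State sequence: s0 → s1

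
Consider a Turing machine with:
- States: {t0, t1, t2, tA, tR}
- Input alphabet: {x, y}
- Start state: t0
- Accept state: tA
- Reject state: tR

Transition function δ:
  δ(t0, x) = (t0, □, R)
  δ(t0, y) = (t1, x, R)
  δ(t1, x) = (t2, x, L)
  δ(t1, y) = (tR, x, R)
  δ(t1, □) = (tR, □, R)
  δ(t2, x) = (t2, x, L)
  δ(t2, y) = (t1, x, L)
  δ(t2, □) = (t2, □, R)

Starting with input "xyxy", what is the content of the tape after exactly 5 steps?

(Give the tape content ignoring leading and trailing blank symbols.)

Execution trace:
Initial: [t0]xyxy
Step 1: δ(t0, x) = (t0, □, R) → □[t0]yxy
Step 2: δ(t0, y) = (t1, x, R) → □x[t1]xy
Step 3: δ(t1, x) = (t2, x, L) → □[t2]xxy
Step 4: δ(t2, x) = (t2, x, L) → [t2]□xxy
Step 5: δ(t2, □) = (t2, □, R) → □[t2]xxy

After 5 steps, the tape (ignoring leading/trailing blanks) is: xxy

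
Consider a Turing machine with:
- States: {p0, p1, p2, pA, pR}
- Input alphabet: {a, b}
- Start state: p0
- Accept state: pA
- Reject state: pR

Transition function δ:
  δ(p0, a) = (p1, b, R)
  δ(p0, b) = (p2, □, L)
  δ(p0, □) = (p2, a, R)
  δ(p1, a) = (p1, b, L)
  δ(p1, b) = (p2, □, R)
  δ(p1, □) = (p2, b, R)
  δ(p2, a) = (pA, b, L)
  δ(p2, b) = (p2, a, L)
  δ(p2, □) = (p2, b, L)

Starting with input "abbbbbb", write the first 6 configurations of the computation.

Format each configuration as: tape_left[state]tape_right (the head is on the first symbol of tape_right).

Transitions applied:
Step 1: δ(p0, a) = (p1, b, R)
Step 2: δ(p1, b) = (p2, □, R)
Step 3: δ(p2, b) = (p2, a, L)
Step 4: δ(p2, □) = (p2, b, L)
Step 5: δ(p2, b) = (p2, a, L)

The first 6 configurations are:
[p0]abbbbbb ⊢ b[p1]bbbbbb ⊢ b□[p2]bbbbb ⊢ b[p2]□abbbb ⊢ [p2]bbabbbb ⊢ [p2]□ababbbb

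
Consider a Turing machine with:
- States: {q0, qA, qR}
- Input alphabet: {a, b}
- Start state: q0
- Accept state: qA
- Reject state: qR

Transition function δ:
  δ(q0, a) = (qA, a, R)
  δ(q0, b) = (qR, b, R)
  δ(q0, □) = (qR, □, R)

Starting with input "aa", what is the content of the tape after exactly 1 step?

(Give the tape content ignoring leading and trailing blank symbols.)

Execution trace:
Initial: [q0]aa
Step 1: δ(q0, a) = (qA, a, R) → a[qA]a

The machine reaches the accept state qA and halts.

After 1 step, the tape (ignoring leading/trailing blanks) is: aa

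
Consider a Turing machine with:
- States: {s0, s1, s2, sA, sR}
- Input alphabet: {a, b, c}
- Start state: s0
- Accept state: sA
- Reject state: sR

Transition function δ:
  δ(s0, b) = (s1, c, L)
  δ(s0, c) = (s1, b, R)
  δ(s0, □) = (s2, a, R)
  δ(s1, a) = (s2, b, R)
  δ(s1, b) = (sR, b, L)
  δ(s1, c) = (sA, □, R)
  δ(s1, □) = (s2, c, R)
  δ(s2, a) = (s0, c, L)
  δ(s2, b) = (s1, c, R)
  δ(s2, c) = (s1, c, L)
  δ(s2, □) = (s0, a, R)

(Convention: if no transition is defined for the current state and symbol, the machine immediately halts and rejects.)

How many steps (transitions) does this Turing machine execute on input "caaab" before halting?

Execution trace:
Initial: [s0]caaab
Step 1: δ(s0, c) = (s1, b, R) → b[s1]aaab
Step 2: δ(s1, a) = (s2, b, R) → bb[s2]aab
Step 3: δ(s2, a) = (s0, c, L) → b[s0]bcab
Step 4: δ(s0, b) = (s1, c, L) → [s1]bccab
Step 5: δ(s1, b) = (sR, b, L) → [sR]□bccab

The machine reaches the reject state sR and halts.

The machine executed 5 steps before halting.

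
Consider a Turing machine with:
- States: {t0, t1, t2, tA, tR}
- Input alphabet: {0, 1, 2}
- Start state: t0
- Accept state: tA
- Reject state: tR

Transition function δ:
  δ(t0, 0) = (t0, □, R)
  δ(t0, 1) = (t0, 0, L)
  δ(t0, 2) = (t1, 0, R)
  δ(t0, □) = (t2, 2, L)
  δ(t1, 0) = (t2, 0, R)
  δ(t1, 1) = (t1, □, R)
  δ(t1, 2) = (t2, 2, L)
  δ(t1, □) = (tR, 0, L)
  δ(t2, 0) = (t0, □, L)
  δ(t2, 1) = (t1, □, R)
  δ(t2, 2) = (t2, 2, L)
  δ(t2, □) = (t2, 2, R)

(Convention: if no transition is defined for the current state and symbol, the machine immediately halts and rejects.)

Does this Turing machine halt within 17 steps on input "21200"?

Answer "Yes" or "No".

Execution trace:
Initial: [t0]21200
Step 1: δ(t0, 2) = (t1, 0, R) → 0[t1]1200
Step 2: δ(t1, 1) = (t1, □, R) → 0□[t1]200
Step 3: δ(t1, 2) = (t2, 2, L) → 0[t2]□200
Step 4: δ(t2, □) = (t2, 2, R) → 02[t2]200
Step 5: δ(t2, 2) = (t2, 2, L) → 0[t2]2200
Step 6: δ(t2, 2) = (t2, 2, L) → [t2]02200
Step 7: δ(t2, 0) = (t0, □, L) → [t0]□□2200
Step 8: δ(t0, □) = (t2, 2, L) → [t2]□2□2200
Step 9: δ(t2, □) = (t2, 2, R) → 2[t2]2□2200
Step 10: δ(t2, 2) = (t2, 2, L) → [t2]22□2200
Step 11: δ(t2, 2) = (t2, 2, L) → [t2]□22□2200
Step 12: δ(t2, □) = (t2, 2, R) → 2[t2]22□2200
Step 13: δ(t2, 2) = (t2, 2, L) → [t2]222□2200
Step 14: δ(t2, 2) = (t2, 2, L) → [t2]□222□2200
Step 15: δ(t2, □) = (t2, 2, R) → 2[t2]222□2200
Step 16: δ(t2, 2) = (t2, 2, L) → [t2]2222□2200
Step 17: δ(t2, 2) = (t2, 2, L) → [t2]□2222□2200

The machine has not reached a halting state after 17 steps.
The machine did not halt within the 17-step bound.

Answer: No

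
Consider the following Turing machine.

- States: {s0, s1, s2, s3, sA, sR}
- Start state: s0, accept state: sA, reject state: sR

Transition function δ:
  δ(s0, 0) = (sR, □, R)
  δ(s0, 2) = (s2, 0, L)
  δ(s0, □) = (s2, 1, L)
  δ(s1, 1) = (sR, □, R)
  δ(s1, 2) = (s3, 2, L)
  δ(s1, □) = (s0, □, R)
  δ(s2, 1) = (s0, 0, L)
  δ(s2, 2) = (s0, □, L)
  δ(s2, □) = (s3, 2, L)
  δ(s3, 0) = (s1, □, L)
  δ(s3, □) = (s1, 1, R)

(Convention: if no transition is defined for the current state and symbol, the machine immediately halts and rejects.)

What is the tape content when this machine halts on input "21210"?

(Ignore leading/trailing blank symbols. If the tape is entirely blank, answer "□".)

Execution trace:
Initial: [s0]21210
Step 1: δ(s0, 2) = (s2, 0, L) → [s2]□01210
Step 2: δ(s2, □) = (s3, 2, L) → [s3]□201210
Step 3: δ(s3, □) = (s1, 1, R) → 1[s1]201210
Step 4: δ(s1, 2) = (s3, 2, L) → [s3]1201210

No transition is defined for δ(s3, 1). By convention the machine halts and rejects.

Final tape (ignoring leading/trailing blanks): 1201210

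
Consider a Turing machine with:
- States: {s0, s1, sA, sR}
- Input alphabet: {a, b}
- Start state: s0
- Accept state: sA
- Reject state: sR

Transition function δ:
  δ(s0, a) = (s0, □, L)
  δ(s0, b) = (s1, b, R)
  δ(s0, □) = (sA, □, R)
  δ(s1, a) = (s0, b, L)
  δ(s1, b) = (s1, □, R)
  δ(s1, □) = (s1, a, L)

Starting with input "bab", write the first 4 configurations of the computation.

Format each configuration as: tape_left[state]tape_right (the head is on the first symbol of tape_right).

Transitions applied:
Step 1: δ(s0, b) = (s1, b, R)
Step 2: δ(s1, a) = (s0, b, L)
Step 3: δ(s0, b) = (s1, b, R)

The first 4 configurations are:
[s0]bab ⊢ b[s1]ab ⊢ [s0]bbb ⊢ b[s1]bb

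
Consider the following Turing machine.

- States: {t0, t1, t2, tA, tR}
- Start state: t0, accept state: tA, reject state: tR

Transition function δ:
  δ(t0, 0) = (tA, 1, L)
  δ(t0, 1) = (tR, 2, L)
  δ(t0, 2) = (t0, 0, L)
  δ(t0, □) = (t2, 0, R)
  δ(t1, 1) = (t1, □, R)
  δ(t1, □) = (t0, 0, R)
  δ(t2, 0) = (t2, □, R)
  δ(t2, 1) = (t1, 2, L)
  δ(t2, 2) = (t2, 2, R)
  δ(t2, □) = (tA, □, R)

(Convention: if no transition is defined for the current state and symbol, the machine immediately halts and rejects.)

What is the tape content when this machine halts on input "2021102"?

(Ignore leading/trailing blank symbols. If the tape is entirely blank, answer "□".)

Execution trace:
Initial: [t0]2021102
Step 1: δ(t0, 2) = (t0, 0, L) → [t0]□0021102
Step 2: δ(t0, □) = (t2, 0, R) → 0[t2]0021102
Step 3: δ(t2, 0) = (t2, □, R) → 0□[t2]021102
Step 4: δ(t2, 0) = (t2, □, R) → 0□□[t2]21102
Step 5: δ(t2, 2) = (t2, 2, R) → 0□□2[t2]1102
Step 6: δ(t2, 1) = (t1, 2, L) → 0□□[t1]22102

No transition is defined for δ(t1, 2). By convention the machine halts and rejects.

Final tape (ignoring leading/trailing blanks): 0□□22102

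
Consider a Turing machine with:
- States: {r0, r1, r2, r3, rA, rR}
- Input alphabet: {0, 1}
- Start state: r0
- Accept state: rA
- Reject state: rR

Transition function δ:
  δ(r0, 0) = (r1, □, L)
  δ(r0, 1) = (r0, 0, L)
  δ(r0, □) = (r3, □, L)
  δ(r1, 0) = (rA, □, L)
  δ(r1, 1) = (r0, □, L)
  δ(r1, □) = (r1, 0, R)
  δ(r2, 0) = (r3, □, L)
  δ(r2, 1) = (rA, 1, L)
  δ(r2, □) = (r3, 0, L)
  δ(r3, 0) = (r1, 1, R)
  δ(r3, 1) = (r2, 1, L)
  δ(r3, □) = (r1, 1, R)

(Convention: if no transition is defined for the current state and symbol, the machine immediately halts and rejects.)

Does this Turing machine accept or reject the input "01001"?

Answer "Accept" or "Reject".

Execution trace:
Initial: [r0]01001
Step 1: δ(r0, 0) = (r1, □, L) → [r1]□□1001
Step 2: δ(r1, □) = (r1, 0, R) → 0[r1]□1001
Step 3: δ(r1, □) = (r1, 0, R) → 00[r1]1001
Step 4: δ(r1, 1) = (r0, □, L) → 0[r0]0□001
Step 5: δ(r0, 0) = (r1, □, L) → [r1]0□□001
Step 6: δ(r1, 0) = (rA, □, L) → [rA]□□□□001

The machine reaches the accept state rA and halts.

Answer: Accept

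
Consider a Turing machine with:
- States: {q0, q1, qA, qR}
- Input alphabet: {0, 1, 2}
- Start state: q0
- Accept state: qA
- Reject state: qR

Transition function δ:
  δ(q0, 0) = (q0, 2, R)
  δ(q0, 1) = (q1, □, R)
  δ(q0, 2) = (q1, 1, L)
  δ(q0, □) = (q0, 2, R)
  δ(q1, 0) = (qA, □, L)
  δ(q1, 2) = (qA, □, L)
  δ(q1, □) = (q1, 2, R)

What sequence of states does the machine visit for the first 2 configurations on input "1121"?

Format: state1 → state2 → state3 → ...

Execution trace:
Initial: [q0]1121
Step 1: δ(q0, 1) = (q1, □, R) → □[q1]121

No transition is defined for δ(q1, 1). By convention the machine halts and rejects.

State sequence: q0 → q1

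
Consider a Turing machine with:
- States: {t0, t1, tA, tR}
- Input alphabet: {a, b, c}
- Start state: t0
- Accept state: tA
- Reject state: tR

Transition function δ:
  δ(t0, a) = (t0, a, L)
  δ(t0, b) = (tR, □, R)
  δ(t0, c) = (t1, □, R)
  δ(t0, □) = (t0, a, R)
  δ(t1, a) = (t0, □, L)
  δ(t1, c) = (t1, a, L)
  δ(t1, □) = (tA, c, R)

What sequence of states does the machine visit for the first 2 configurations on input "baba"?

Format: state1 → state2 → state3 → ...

Execution trace:
Initial: [t0]baba
Step 1: δ(t0, b) = (tR, □, R) → □[tR]aba

The machine reaches the reject state tR and halts.

State sequence: t0 → tR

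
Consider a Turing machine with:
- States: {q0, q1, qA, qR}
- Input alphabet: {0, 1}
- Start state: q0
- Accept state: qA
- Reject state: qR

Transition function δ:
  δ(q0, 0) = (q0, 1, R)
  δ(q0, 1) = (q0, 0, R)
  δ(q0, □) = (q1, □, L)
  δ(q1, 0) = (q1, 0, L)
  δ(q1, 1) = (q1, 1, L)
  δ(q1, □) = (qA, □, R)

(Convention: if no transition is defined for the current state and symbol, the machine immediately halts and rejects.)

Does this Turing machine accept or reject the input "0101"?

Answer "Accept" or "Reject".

Execution trace:
Initial: [q0]0101
Step 1: δ(q0, 0) = (q0, 1, R) → 1[q0]101
Step 2: δ(q0, 1) = (q0, 0, R) → 10[q0]01
Step 3: δ(q0, 0) = (q0, 1, R) → 101[q0]1
Step 4: δ(q0, 1) = (q0, 0, R) → 1010[q0]□
Step 5: δ(q0, □) = (q1, □, L) → 101[q1]0□
Step 6: δ(q1, 0) = (q1, 0, L) → 10[q1]10□
Step 7: δ(q1, 1) = (q1, 1, L) → 1[q1]010□
Step 8: δ(q1, 0) = (q1, 0, L) → [q1]1010□
Step 9: δ(q1, 1) = (q1, 1, L) → [q1]□1010□
Step 10: δ(q1, □) = (qA, □, R) → □[qA]1010□

The machine reaches the accept state qA and halts.

Answer: Accept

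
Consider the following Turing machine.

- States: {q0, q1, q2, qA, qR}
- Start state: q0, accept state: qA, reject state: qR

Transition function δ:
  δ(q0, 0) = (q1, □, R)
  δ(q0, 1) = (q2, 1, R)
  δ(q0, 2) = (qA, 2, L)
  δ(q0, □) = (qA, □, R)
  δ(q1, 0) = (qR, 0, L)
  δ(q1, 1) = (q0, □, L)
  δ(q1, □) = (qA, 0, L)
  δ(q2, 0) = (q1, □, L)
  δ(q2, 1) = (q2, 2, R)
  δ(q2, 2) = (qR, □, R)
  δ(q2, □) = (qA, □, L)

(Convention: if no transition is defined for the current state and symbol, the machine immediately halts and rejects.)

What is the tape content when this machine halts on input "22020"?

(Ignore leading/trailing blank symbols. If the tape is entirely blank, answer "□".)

Execution trace:
Initial: [q0]22020
Step 1: δ(q0, 2) = (qA, 2, L) → [qA]□22020

The machine reaches the accept state qA and halts.

Final tape (ignoring leading/trailing blanks): 22020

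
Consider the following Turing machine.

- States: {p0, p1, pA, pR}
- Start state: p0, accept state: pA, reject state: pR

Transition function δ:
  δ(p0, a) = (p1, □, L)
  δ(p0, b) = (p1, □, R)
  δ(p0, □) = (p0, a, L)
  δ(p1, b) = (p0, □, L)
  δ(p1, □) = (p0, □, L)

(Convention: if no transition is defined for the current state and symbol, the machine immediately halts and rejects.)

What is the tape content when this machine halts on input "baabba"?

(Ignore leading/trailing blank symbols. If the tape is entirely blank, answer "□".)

Execution trace:
Initial: [p0]baabba
Step 1: δ(p0, b) = (p1, □, R) → □[p1]aabba

No transition is defined for δ(p1, a). By convention the machine halts and rejects.

Final tape (ignoring leading/trailing blanks): aabba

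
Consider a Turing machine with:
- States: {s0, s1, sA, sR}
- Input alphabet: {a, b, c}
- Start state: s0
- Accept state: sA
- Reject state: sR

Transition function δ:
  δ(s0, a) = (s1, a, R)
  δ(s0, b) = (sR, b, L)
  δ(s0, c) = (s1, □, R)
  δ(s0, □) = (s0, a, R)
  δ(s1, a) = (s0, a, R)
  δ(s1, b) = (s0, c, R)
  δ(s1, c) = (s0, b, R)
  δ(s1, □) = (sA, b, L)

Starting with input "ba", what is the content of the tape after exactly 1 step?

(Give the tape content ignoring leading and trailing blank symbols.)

Execution trace:
Initial: [s0]ba
Step 1: δ(s0, b) = (sR, b, L) → [sR]□ba

The machine reaches the reject state sR and halts.

After 1 step, the tape (ignoring leading/trailing blanks) is: ba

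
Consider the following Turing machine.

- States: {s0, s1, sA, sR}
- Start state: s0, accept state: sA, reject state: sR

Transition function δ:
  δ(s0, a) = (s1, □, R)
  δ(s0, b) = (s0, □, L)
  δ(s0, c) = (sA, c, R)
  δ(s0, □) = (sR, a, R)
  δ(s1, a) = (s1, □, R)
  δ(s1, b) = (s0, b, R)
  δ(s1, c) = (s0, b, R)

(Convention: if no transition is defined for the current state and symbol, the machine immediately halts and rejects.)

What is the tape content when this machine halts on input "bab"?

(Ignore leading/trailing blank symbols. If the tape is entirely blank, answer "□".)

Execution trace:
Initial: [s0]bab
Step 1: δ(s0, b) = (s0, □, L) → [s0]□□ab
Step 2: δ(s0, □) = (sR, a, R) → a[sR]□ab

The machine reaches the reject state sR and halts.

Final tape (ignoring leading/trailing blanks): a□ab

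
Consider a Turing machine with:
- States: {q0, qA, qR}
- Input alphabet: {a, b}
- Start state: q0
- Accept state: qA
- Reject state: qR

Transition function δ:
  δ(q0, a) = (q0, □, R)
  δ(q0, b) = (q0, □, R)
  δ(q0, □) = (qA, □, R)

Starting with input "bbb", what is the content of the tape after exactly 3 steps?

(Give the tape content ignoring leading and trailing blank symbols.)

Execution trace:
Initial: [q0]bbb
Step 1: δ(q0, b) = (q0, □, R) → □[q0]bb
Step 2: δ(q0, b) = (q0, □, R) → □□[q0]b
Step 3: δ(q0, b) = (q0, □, R) → □□□[q0]□

After 3 steps, the tape (ignoring leading/trailing blanks) is: □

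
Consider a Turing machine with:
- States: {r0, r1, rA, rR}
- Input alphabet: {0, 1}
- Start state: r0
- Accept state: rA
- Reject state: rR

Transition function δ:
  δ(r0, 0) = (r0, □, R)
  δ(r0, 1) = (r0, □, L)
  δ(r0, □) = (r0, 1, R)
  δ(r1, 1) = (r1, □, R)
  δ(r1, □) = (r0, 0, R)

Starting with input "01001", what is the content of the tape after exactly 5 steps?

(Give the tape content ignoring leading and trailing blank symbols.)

Execution trace:
Initial: [r0]01001
Step 1: δ(r0, 0) = (r0, □, R) → □[r0]1001
Step 2: δ(r0, 1) = (r0, □, L) → [r0]□□001
Step 3: δ(r0, □) = (r0, 1, R) → 1[r0]□001
Step 4: δ(r0, □) = (r0, 1, R) → 11[r0]001
Step 5: δ(r0, 0) = (r0, □, R) → 11□[r0]01

After 5 steps, the tape (ignoring leading/trailing blanks) is: 11□01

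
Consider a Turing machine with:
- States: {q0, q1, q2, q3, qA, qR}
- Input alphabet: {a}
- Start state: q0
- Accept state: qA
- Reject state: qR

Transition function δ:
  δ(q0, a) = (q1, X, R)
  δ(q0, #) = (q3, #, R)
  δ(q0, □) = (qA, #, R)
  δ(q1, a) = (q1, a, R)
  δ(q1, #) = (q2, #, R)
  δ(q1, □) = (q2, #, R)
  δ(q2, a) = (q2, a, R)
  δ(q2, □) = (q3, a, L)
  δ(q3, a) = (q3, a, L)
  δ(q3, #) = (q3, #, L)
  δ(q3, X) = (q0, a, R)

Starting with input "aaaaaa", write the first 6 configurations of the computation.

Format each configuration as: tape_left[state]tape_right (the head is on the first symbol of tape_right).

Transitions applied:
Step 1: δ(q0, a) = (q1, X, R)
Step 2: δ(q1, a) = (q1, a, R)
Step 3: δ(q1, a) = (q1, a, R)
Step 4: δ(q1, a) = (q1, a, R)
Step 5: δ(q1, a) = (q1, a, R)

The first 6 configurations are:
[q0]aaaaaa ⊢ X[q1]aaaaa ⊢ Xa[q1]aaaa ⊢ Xaa[q1]aaa ⊢ Xaaa[q1]aa ⊢ Xaaaa[q1]a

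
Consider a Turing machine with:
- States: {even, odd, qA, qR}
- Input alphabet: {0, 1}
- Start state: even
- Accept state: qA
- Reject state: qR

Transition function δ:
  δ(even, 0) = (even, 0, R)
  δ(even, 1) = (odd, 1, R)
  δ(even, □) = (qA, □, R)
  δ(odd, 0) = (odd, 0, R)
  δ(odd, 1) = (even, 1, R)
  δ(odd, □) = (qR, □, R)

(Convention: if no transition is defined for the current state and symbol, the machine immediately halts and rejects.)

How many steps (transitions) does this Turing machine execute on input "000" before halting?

Execution trace:
Initial: [even]000
Step 1: δ(even, 0) = (even, 0, R) → 0[even]00
Step 2: δ(even, 0) = (even, 0, R) → 00[even]0
Step 3: δ(even, 0) = (even, 0, R) → 000[even]□
Step 4: δ(even, □) = (qA, □, R) → 000□[qA]□

The machine reaches the accept state qA and halts.

The machine executed 4 steps before halting.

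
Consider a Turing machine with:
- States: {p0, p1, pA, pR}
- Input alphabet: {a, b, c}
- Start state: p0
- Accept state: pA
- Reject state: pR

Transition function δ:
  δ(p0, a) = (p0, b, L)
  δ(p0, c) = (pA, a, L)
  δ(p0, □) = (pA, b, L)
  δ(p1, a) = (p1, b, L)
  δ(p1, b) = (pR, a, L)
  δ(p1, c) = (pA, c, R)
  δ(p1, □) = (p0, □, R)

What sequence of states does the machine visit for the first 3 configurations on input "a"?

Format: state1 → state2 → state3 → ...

Execution trace:
Initial: [p0]a
Step 1: δ(p0, a) = (p0, b, L) → [p0]□b
Step 2: δ(p0, □) = (pA, b, L) → [pA]□bb

The machine reaches the accept state pA and halts.

State sequence: p0 → p0 → pA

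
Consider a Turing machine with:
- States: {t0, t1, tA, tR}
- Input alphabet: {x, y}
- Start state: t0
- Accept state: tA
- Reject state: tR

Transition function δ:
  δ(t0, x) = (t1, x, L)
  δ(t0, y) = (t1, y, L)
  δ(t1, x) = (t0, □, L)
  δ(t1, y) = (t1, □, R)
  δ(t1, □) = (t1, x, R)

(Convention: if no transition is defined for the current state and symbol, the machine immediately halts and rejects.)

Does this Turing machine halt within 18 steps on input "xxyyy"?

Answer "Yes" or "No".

Execution trace:
Initial: [t0]xxyyy
Step 1: δ(t0, x) = (t1, x, L) → [t1]□xxyyy
Step 2: δ(t1, □) = (t1, x, R) → x[t1]xxyyy
Step 3: δ(t1, x) = (t0, □, L) → [t0]x□xyyy
Step 4: δ(t0, x) = (t1, x, L) → [t1]□x□xyyy
Step 5: δ(t1, □) = (t1, x, R) → x[t1]x□xyyy
Step 6: δ(t1, x) = (t0, □, L) → [t0]x□□xyyy
Step 7: δ(t0, x) = (t1, x, L) → [t1]□x□□xyyy
Step 8: δ(t1, □) = (t1, x, R) → x[t1]x□□xyyy
Step 9: δ(t1, x) = (t0, □, L) → [t0]x□□□xyyy
Step 10: δ(t0, x) = (t1, x, L) → [t1]□x□□□xyyy
Step 11: δ(t1, □) = (t1, x, R) → x[t1]x□□□xyyy
Step 12: δ(t1, x) = (t0, □, L) → [t0]x□□□□xyyy
Step 13: δ(t0, x) = (t1, x, L) → [t1]□x□□□□xyyy
Step 14: δ(t1, □) = (t1, x, R) → x[t1]x□□□□xyyy
Step 15: δ(t1, x) = (t0, □, L) → [t0]x□□□□□xyyy
Step 16: δ(t0, x) = (t1, x, L) → [t1]□x□□□□□xyyy
Step 17: δ(t1, □) = (t1, x, R) → x[t1]x□□□□□xyyy
Step 18: δ(t1, x) = (t0, □, L) → [t0]x□□□□□□xyyy

The machine has not reached a halting state after 18 steps.
The machine did not halt within the 18-step bound.

Answer: No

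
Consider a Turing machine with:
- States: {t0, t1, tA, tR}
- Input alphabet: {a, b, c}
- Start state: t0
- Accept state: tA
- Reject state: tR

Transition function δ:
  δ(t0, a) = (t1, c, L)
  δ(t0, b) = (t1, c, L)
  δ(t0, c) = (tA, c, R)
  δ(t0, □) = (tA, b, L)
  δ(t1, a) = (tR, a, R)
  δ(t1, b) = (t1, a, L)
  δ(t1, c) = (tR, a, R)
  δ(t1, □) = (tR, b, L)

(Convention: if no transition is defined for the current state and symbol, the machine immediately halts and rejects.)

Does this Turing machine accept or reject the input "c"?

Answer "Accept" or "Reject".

Execution trace:
Initial: [t0]c
Step 1: δ(t0, c) = (tA, c, R) → c[tA]□

The machine reaches the accept state tA and halts.

Answer: Accept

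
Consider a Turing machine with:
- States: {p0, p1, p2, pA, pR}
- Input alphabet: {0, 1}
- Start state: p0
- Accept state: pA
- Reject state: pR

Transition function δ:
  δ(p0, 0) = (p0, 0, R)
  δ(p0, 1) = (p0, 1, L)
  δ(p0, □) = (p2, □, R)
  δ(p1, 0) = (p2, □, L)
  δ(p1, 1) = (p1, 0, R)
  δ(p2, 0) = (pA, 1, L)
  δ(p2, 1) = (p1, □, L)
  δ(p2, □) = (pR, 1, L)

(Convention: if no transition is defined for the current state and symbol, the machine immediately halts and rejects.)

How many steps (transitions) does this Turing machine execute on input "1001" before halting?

Execution trace:
Initial: [p0]1001
Step 1: δ(p0, 1) = (p0, 1, L) → [p0]□1001
Step 2: δ(p0, □) = (p2, □, R) → □[p2]1001
Step 3: δ(p2, 1) = (p1, □, L) → [p1]□□001

No transition is defined for δ(p1, □). By convention the machine halts and rejects.

The machine executed 3 steps before halting.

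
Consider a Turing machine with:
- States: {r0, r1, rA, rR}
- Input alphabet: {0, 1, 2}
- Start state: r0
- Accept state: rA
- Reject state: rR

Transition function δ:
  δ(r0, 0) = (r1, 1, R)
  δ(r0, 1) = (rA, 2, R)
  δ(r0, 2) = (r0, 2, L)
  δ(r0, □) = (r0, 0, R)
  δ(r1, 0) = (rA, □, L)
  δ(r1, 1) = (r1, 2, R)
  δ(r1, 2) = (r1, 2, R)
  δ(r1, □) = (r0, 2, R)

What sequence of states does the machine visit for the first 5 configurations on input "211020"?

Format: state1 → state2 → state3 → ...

Execution trace:
Initial: [r0]211020
Step 1: δ(r0, 2) = (r0, 2, L) → [r0]□211020
Step 2: δ(r0, □) = (r0, 0, R) → 0[r0]211020
Step 3: δ(r0, 2) = (r0, 2, L) → [r0]0211020
Step 4: δ(r0, 0) = (r1, 1, R) → 1[r1]211020

State sequence: r0 → r0 → r0 → r0 → r1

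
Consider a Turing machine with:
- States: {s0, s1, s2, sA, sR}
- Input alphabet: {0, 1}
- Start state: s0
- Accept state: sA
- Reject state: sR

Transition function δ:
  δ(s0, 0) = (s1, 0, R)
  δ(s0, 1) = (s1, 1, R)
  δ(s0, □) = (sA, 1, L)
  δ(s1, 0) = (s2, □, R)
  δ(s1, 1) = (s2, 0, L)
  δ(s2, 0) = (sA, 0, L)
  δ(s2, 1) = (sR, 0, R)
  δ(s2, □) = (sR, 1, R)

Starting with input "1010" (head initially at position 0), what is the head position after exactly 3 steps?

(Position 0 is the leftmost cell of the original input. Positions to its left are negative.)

Execution trace (head position shown):
Step 0: [s0]1010  (head at position 0)
Step 1: move right → 1[s1]010  (head at position 1)
Step 2: move right → 1□[s2]10  (head at position 2)
Step 3: move right → 1□0[sR]0  (head at position 3)

After 3 steps, the head is at position 3.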